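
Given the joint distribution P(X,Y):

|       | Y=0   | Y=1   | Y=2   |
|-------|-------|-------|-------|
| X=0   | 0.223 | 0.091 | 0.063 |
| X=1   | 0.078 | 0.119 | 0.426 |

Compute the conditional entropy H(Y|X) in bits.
1.2698 bits

H(Y|X) = H(X,Y) - H(X)

H(X,Y) = -Σ_{x,y} P(x,y) log₂ P(x,y). Per-cell terms -P(x,y)·log₂P(x,y):
  X=0: 0.4828, 0.3147, 0.2513
  X=1: 0.2871, 0.3654, 0.5244
Sum of the 6 terms: H(X,Y) = 2.2257 bits

Marginal of X (row sums):
  P(X=0) = 0.223 + 0.091 + 0.063 = 0.377
  P(X=1) = 0.078 + 0.119 + 0.426 = 0.623
H(X) = -[0.377·log₂(0.377) + 0.623·log₂(0.623)]
  = 0.5306 + 0.4253 = 0.9559 bits

H(Y|X) = H(X,Y) - H(X) = 2.2257 - 0.9559 = 1.2698 bits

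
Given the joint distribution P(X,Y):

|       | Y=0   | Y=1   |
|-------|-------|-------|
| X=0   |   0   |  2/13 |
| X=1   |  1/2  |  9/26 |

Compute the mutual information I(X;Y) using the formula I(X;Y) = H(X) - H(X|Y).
0.1741 bits

I(X;Y) = H(X) - H(X|Y)

Marginal of X (row sums):
  P(X=0) = 0 + 2/13 = 2/13
  P(X=1) = 1/2 + 9/26 = 11/13
H(X) = -[(2/13)·log₂(2/13) + (11/13)·log₂(11/13)]
  = 0.415452 + 0.203930 = 0.61938 bits

Marginal of Y (column sums):
  P(Y=0) = 0 + 1/2 = 1/2
  P(Y=1) = 2/13 + 9/26 = 1/2
H(X|Y) = Σ_y P(y)·H(X|Y=y):
  Y=0: P(Y=0) = 1/2, P(X|Y=0) = (0, 1) → H(X|Y=0) = 0.000000
  Y=1: P(Y=1) = 1/2, P(X|Y=1) = (4/13, 9/13) → H(X|Y=1) = 0.890492
H(X|Y) = (1/2)·0.000000 + (1/2)·0.890492 = 0.44525 bits

I(X;Y) = H(X) - H(X|Y) = 0.61938 - 0.44525 = 0.1741 bits

Cross-check via I(X;Y) = H(X) + H(Y) - H(X,Y): computing H(Y) from the column sums and H(X,Y) from the 4 cells in the same way gives H(Y) = 1.00000 bits and H(X,Y) = 1.44525 bits, so
I(X;Y) = 0.61938 + 1.00000 - 1.44525 = 0.1741 bits ✓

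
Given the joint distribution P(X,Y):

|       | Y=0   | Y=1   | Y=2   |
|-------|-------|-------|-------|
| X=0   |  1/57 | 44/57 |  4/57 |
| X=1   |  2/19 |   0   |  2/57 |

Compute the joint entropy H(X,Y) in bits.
1.1711 bits

H(X,Y) = -Σ_{x,y} P(x,y) log₂ P(x,y). Per-cell terms -P(x,y)·log₂P(x,y):
  X=0: 0.1023, 0.2883, 0.2690
  X=1: 0.3419, 0.0000, 0.1696
  (cells with P = 0 contribute 0)
Sum of the 6 terms: H(X,Y) = 1.1711 bits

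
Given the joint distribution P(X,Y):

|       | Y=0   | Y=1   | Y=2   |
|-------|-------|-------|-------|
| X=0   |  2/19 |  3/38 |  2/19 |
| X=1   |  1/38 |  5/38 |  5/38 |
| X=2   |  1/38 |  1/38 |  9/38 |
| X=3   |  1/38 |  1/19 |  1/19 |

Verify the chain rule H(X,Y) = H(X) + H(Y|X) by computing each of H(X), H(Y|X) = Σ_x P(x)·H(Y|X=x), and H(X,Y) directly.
H(X) = 1.9382 bits, H(Y|X) = 1.2965 bits, H(X,Y) = 3.2347 bits

Marginal of X (row sums):
  P(X=0) = 2/19 + 3/38 + 2/19 = 11/38
  P(X=1) = 1/38 + 5/38 + 5/38 = 11/38
  P(X=2) = 1/38 + 1/38 + 9/38 = 11/38
  P(X=3) = 1/38 + 1/19 + 1/19 = 5/38
H(X) = -[(11/38)·log₂(11/38) + (11/38)·log₂(11/38) + (11/38)·log₂(11/38) + (5/38)·log₂(5/38)]
  = 0.51772 + 0.51772 + 0.51772 + 0.38500 = 1.9382 bits

H(Y|X) = Σ_x P(x)·H(Y|X=x):
  X=0: P(X=0) = 11/38, P(Y|X=0) = (4/11, 3/11, 4/11) → H(Y|X=0) = 1.57262
  X=1: P(X=1) = 11/38, P(Y|X=1) = (1/11, 5/11, 5/11) → H(Y|X=1) = 1.34859
  X=2: P(X=2) = 11/38, P(Y|X=2) = (1/11, 1/11, 9/11) → H(Y|X=2) = 0.86586
  X=3: P(X=3) = 5/38, P(Y|X=3) = (1/5, 2/5, 2/5) → H(Y|X=3) = 1.52193
H(Y|X) = (11/38)·1.57262 + (11/38)·1.34859 + (11/38)·0.86586 + (5/38)·1.52193 = 1.2965 bits

H(X,Y) = -Σ_{x,y} P(x,y) log₂ P(x,y). Per-cell terms -P(x,y)·log₂P(x,y):
  X=0: 0.34189, 0.28918, 0.34189
  X=1: 0.13810, 0.38500, 0.38500
  X=2: 0.13810, 0.13810, 0.49216
  X=3: 0.13810, 0.22358, 0.22358
Sum of the 12 terms: H(X,Y) = 3.2347 bits

Chain rule check:
  H(X) + H(Y|X) = 1.9382 + 1.2965 = 3.2347 bits
  H(X,Y) = 3.2347 bits
✓ Chain rule verified.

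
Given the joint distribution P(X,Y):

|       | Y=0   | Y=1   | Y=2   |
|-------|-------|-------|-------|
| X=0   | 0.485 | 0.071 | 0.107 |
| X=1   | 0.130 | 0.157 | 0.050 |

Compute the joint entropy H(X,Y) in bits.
2.1404 bits

H(X,Y) = -Σ_{x,y} P(x,y) log₂ P(x,y). Per-cell terms -P(x,y)·log₂P(x,y):
  X=0: 0.50631, 0.27094, 0.34500
  X=1: 0.38264, 0.41937, 0.21610
Sum of the 6 terms: H(X,Y) = 2.1404 bits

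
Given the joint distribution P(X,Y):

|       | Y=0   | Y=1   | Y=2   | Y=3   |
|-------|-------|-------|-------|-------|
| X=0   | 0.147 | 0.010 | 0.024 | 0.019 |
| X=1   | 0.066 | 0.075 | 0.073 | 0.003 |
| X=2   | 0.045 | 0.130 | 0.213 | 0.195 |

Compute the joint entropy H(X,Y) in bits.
3.0698 bits

H(X,Y) = -Σ_{x,y} P(x,y) log₂ P(x,y). Per-cell terms -P(x,y)·log₂P(x,y):
  X=0: 0.40662, 0.06644, 0.12914, 0.10864
  X=1: 0.25881, 0.28027, 0.27565, 0.02514
  X=2: 0.20133, 0.38264, 0.47522, 0.45990
Sum of the 12 terms: H(X,Y) = 3.0698 bits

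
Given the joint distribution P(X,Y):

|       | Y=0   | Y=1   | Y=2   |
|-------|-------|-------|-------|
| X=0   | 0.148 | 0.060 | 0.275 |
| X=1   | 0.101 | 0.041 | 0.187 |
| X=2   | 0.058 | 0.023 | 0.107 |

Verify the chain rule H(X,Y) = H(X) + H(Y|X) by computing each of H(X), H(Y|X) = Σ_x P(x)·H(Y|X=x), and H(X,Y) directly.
H(X) = 1.4881 bits, H(Y|X) = 1.3593 bits, H(X,Y) = 2.8474 bits

Marginal of X (row sums):
  P(X=0) = 0.148 + 0.060 + 0.275 = 0.483
  P(X=1) = 0.101 + 0.041 + 0.187 = 0.329
  P(X=2) = 0.058 + 0.023 + 0.107 = 0.188
H(X) = -[0.483·log₂(0.483) + 0.329·log₂(0.329) + 0.188·log₂(0.188)]
  = 0.5071 + 0.5277 + 0.4533 = 1.4881 bits

H(Y|X) = Σ_x P(x)·H(Y|X=x):
  X=0: P(X=0) = 0.483, P(Y|X=0) = (148/483, 20/161, 275/483) → H(Y|X=0) = 1.3593
  X=1: P(X=1) = 0.329, P(Y|X=1) = (101/329, 41/329, 187/329) → H(Y|X=1) = 1.3607
  X=2: P(X=2) = 0.188, P(Y|X=2) = (29/94, 23/188, 107/188) → H(Y|X=2) = 1.3570
H(Y|X) = 0.483·1.3593 + 0.329·1.3607 + 0.188·1.3570 = 1.3593 bits

H(X,Y) = -Σ_{x,y} P(x,y) log₂ P(x,y). Per-cell terms -P(x,y)·log₂P(x,y):
  X=0: 0.4079, 0.2435, 0.5122
  X=1: 0.3341, 0.1889, 0.4523
  X=2: 0.2383, 0.1252, 0.3450
Sum of the 9 terms: H(X,Y) = 2.8474 bits

Chain rule check:
  H(X) + H(Y|X) = 1.4881 + 1.3593 = 2.8474 bits
  H(X,Y) = 2.8474 bits
✓ Chain rule verified.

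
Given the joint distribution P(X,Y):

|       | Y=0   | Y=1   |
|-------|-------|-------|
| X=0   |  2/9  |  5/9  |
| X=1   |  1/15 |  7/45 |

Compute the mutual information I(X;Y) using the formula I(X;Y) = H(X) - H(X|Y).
0.0001 bits

I(X;Y) = H(X) - H(X|Y)

Marginal of X (row sums):
  P(X=0) = 2/9 + 5/9 = 7/9
  P(X=1) = 1/15 + 7/45 = 2/9
H(X) = -[(7/9)·log₂(7/9) + (2/9)·log₂(2/9)]
  = 0.2820 + 0.4822 = 0.7642 bits

Marginal of Y (column sums):
  P(Y=0) = 2/9 + 1/15 = 13/45
  P(Y=1) = 5/9 + 7/45 = 32/45
H(X|Y) = Σ_y P(y)·H(X|Y=y):
  Y=0: P(Y=0) = 13/45, P(X|Y=0) = (10/13, 3/13) → H(X|Y=0) = 0.7793
  Y=1: P(Y=1) = 32/45, P(X|Y=1) = (25/32, 7/32) → H(X|Y=1) = 0.7579
H(X|Y) = (13/45)·0.7793 + (32/45)·0.7579 = 0.7641 bits

I(X;Y) = H(X) - H(X|Y) = 0.7642 - 0.7641 = 0.0001 bits

Cross-check via I(X;Y) = H(X) + H(Y) - H(X,Y): computing H(Y) from the column sums and H(X,Y) from the 4 cells in the same way gives H(Y) = 0.8673 bits and H(X,Y) = 1.6314 bits, so
I(X;Y) = 0.7642 + 0.8673 - 1.6314 = 0.0001 bits ✓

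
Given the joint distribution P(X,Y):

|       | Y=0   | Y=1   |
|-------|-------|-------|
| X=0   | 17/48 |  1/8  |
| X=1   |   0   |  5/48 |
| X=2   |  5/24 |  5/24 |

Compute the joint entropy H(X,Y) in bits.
2.1882 bits

H(X,Y) = -Σ_{x,y} P(x,y) log₂ P(x,y). Per-cell terms -P(x,y)·log₂P(x,y):
  X=0: 0.53036, 0.37500
  X=1: 0.00000, 0.33990
  X=2: 0.47147, 0.47147
  (cells with P = 0 contribute 0)
Sum of the 6 terms: H(X,Y) = 2.1882 bits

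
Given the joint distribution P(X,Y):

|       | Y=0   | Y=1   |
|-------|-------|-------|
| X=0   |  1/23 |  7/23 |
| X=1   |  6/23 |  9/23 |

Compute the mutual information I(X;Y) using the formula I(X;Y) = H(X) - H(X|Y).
0.0642 bits

I(X;Y) = H(X) - H(X|Y)

Marginal of X (row sums):
  P(X=0) = 1/23 + 7/23 = 8/23
  P(X=1) = 6/23 + 9/23 = 15/23
H(X) = -[(8/23)·log₂(8/23) + (15/23)·log₂(15/23)]
  = 0.5299 + 0.4022 = 0.9321 bits

Marginal of Y (column sums):
  P(Y=0) = 1/23 + 6/23 = 7/23
  P(Y=1) = 7/23 + 9/23 = 16/23
H(X|Y) = Σ_y P(y)·H(X|Y=y):
  Y=0: P(Y=0) = 7/23, P(X|Y=0) = (1/7, 6/7) → H(X|Y=0) = 0.5917
  Y=1: P(Y=1) = 16/23, P(X|Y=1) = (7/16, 9/16) → H(X|Y=1) = 0.9887
H(X|Y) = (7/23)·0.5917 + (16/23)·0.9887 = 0.8679 bits

I(X;Y) = H(X) - H(X|Y) = 0.9321 - 0.8679 = 0.0642 bits

Cross-check via I(X;Y) = H(X) + H(Y) - H(X,Y): computing H(Y) from the column sums and H(X,Y) from the 4 cells in the same way gives H(Y) = 0.8865 bits and H(X,Y) = 1.7544 bits, so
I(X;Y) = 0.9321 + 0.8865 - 1.7544 = 0.0642 bits ✓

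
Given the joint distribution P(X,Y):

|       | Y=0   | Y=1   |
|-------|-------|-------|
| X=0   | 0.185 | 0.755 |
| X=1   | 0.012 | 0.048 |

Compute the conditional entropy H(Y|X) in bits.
0.7159 bits

H(Y|X) = H(X,Y) - H(X)

H(X,Y) = -Σ_{x,y} P(x,y) log₂ P(x,y). Per-cell terms -P(x,y)·log₂P(x,y):
  X=0: 0.45036, 0.30612
  X=1: 0.07657, 0.21028
Sum of the 4 terms: H(X,Y) = 1.0433 bits

Marginal of X (row sums):
  P(X=0) = 0.185 + 0.755 = 0.940
  P(X=1) = 0.012 + 0.048 = 0.060
H(X) = -[0.940·log₂(0.940) + 0.060·log₂(0.060)]
  = 0.08391 + 0.24353 = 0.3274 bits

H(Y|X) = H(X,Y) - H(X) = 1.0433 - 0.3274 = 0.7159 bits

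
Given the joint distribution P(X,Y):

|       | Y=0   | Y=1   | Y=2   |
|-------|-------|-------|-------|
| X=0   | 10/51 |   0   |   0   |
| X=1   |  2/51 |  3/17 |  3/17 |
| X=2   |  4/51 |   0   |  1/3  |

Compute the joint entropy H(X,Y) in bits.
2.3437 bits

H(X,Y) = -Σ_{x,y} P(x,y) log₂ P(x,y). Per-cell terms -P(x,y)·log₂P(x,y):
  X=0: 0.46088, 0.00000, 0.00000
  X=1: 0.18323, 0.44162, 0.44162
  X=2: 0.28803, 0.00000, 0.52832
  (cells with P = 0 contribute 0)
Sum of the 9 terms: H(X,Y) = 2.3437 bits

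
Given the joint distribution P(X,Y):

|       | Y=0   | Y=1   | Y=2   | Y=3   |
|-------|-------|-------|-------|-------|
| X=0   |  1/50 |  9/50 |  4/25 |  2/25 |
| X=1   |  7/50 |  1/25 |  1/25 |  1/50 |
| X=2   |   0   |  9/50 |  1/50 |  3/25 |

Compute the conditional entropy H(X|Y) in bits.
1.1665 bits

H(X|Y) = H(X,Y) - H(Y)

H(X,Y) = -Σ_{x,y} P(x,y) log₂ P(x,y). Per-cell terms -P(x,y)·log₂P(x,y):
  X=0: 0.1128771, 0.4453076, 0.4230170, 0.2915085
  X=1: 0.3971102, 0.1857542, 0.1857542, 0.1128771
  X=2: 0.0000000, 0.4453076, 0.1128771, 0.3670672
  (cells with P = 0 contribute 0)
Sum of the 12 terms: H(X,Y) = 3.079458 bits

Marginal of Y (column sums):
  P(Y=0) = 1/50 + 7/50 + 0 = 4/25
  P(Y=1) = 9/50 + 1/25 + 9/50 = 2/5
  P(Y=2) = 4/25 + 1/25 + 1/50 = 11/50
  P(Y=3) = 2/25 + 1/50 + 3/25 = 11/50
H(Y) = -[(4/25)·log₂(4/25) + (2/5)·log₂(2/5) + (11/50)·log₂(11/50) + (11/50)·log₂(11/50)]
  = 0.4230170 + 0.5287712 + 0.4805734 + 0.4805734 = 1.912935 bits

H(X|Y) = H(X,Y) - H(Y) = 3.079458 - 1.912935 = 1.1665 bits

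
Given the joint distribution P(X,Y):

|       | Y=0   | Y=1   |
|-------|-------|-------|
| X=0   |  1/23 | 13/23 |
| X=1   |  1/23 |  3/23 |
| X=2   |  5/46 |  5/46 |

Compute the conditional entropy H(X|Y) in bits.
1.2248 bits

H(X|Y) = H(X,Y) - H(Y)

H(X,Y) = -Σ_{x,y} P(x,y) log₂ P(x,y). Per-cell terms -P(x,y)·log₂P(x,y):
  X=0: 0.19668, 0.46524
  X=1: 0.19668, 0.38330
  X=2: 0.34800, 0.34800
Sum of the 6 terms: H(X,Y) = 1.9379 bits

Marginal of Y (column sums):
  P(Y=0) = 1/23 + 1/23 + 5/46 = 9/46
  P(Y=1) = 13/23 + 3/23 + 5/46 = 37/46
H(Y) = -[(9/46)·log₂(9/46) + (37/46)·log₂(37/46)]
  = 0.46049 + 0.25265 = 0.7131 bits

H(X|Y) = H(X,Y) - H(Y) = 1.9379 - 0.7131 = 1.2248 bits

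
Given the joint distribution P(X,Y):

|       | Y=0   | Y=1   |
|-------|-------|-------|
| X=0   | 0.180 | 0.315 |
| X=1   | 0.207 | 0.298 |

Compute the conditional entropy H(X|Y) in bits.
0.9983 bits

H(X|Y) = H(X,Y) - H(Y)

H(X,Y) = -Σ_{x,y} P(x,y) log₂ P(x,y). Per-cell terms -P(x,y)·log₂P(x,y):
  X=0: 0.44531, 0.52497
  X=1: 0.47037, 0.52049
Sum of the 4 terms: H(X,Y) = 1.9611 bits

Marginal of Y (column sums):
  P(Y=0) = 0.180 + 0.207 = 0.387
  P(Y=1) = 0.315 + 0.298 = 0.613
H(Y) = -[0.387·log₂(0.387) + 0.613·log₂(0.613)]
  = 0.53003 + 0.43280 = 0.9628 bits

H(X|Y) = H(X,Y) - H(Y) = 1.9611 - 0.9628 = 0.9983 bits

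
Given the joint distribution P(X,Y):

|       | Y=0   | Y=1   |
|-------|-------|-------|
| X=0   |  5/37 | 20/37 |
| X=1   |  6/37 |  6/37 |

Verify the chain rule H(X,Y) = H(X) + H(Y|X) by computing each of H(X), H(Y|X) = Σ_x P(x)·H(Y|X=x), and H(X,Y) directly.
H(X) = 0.9090 bits, H(Y|X) = 0.8121 bits, H(X,Y) = 1.7211 bits

Marginal of X (row sums):
  P(X=0) = 5/37 + 20/37 = 25/37
  P(X=1) = 6/37 + 6/37 = 12/37
H(X) = -[(25/37)·log₂(25/37) + (12/37)·log₂(12/37)]
  = 0.38216 + 0.52686 = 0.9090 bits

H(Y|X) = Σ_x P(x)·H(Y|X=x):
  X=0: P(X=0) = 25/37, P(Y|X=0) = (1/5, 4/5) → H(Y|X=0) = 0.72193
  X=1: P(X=1) = 12/37, P(Y|X=1) = (1/2, 1/2) → H(Y|X=1) = 1.00000
H(Y|X) = (25/37)·0.72193 + (12/37)·1.00000 = 0.8121 bits

H(X,Y) = -Σ_{x,y} P(x,y) log₂ P(x,y). Per-cell terms -P(x,y)·log₂P(x,y):
  X=0: 0.39021, 0.47974
  X=1: 0.42559, 0.42559
Sum of the 4 terms: H(X,Y) = 1.7211 bits

Chain rule check:
  H(X) + H(Y|X) = 0.9090 + 0.8121 = 1.7211 bits
  H(X,Y) = 1.7211 bits
✓ Chain rule verified.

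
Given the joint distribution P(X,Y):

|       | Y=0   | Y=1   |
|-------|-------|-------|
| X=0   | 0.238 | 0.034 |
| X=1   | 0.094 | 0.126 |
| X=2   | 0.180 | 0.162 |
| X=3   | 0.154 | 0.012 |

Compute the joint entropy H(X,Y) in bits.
2.7189 bits

H(X,Y) = -Σ_{x,y} P(x,y) log₂ P(x,y). Per-cell terms -P(x,y)·log₂P(x,y):
  X=0: 0.49289, 0.16586
  X=1: 0.32065, 0.37655
  X=2: 0.44531, 0.42540
  X=3: 0.41565, 0.07657
Sum of the 8 terms: H(X,Y) = 2.7189 bits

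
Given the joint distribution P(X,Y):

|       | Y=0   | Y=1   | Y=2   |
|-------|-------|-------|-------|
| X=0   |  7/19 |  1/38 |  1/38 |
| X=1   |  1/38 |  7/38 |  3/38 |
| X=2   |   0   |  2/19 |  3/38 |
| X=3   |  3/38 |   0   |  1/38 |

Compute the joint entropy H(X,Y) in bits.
2.7422 bits

H(X,Y) = -Σ_{x,y} P(x,y) log₂ P(x,y). Per-cell terms -P(x,y)·log₂P(x,y):
  X=0: 0.5307, 0.1381, 0.1381
  X=1: 0.1381, 0.4496, 0.2892
  X=2: 0.0000, 0.3419, 0.2892
  X=3: 0.2892, 0.0000, 0.1381
  (cells with P = 0 contribute 0)
Sum of the 12 terms: H(X,Y) = 2.7422 bits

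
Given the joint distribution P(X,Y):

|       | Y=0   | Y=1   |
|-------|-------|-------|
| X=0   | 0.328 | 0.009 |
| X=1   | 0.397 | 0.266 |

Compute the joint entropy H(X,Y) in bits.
1.6260 bits

H(X,Y) = -Σ_{x,y} P(x,y) log₂ P(x,y). Per-cell terms -P(x,y)·log₂P(x,y):
  X=0: 0.5275, 0.0612
  X=1: 0.5291, 0.5082
Sum of the 4 terms: H(X,Y) = 1.6260 bits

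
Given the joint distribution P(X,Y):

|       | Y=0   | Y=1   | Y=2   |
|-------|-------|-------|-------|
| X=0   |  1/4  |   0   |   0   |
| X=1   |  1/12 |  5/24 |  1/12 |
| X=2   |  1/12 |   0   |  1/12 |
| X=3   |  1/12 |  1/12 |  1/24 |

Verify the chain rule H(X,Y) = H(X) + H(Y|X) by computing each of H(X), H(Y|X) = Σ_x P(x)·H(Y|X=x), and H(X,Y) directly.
H(X) = 1.9329 bits, H(Y|X) = 1.0221 bits, H(X,Y) = 2.9550 bits

Marginal of X (row sums):
  P(X=0) = 1/4 + 0 + 0 = 1/4
  P(X=1) = 1/12 + 5/24 + 1/12 = 3/8
  P(X=2) = 1/12 + 0 + 1/12 = 1/6
  P(X=3) = 1/12 + 1/12 + 1/24 = 5/24
H(X) = -[(1/4)·log₂(1/4) + (3/8)·log₂(3/8) + (1/6)·log₂(1/6) + (5/24)·log₂(5/24)]
  = 0.50000 + 0.53064 + 0.43083 + 0.47147 = 1.9329 bits

H(Y|X) = Σ_x P(x)·H(Y|X=x):
  X=0: P(X=0) = 1/4, P(Y|X=0) = (1, 0, 0) → H(Y|X=0) = 0.00000
  X=1: P(X=1) = 3/8, P(Y|X=1) = (2/9, 5/9, 2/9) → H(Y|X=1) = 1.43552
  X=2: P(X=2) = 1/6, P(Y|X=2) = (1/2, 0, 1/2) → H(Y|X=2) = 1.00000
  X=3: P(X=3) = 5/24, P(Y|X=3) = (2/5, 2/5, 1/5) → H(Y|X=3) = 1.52193
H(Y|X) = (1/4)·0.00000 + (3/8)·1.43552 + (1/6)·1.00000 + (5/24)·1.52193 = 1.0221 bits

H(X,Y) = -Σ_{x,y} P(x,y) log₂ P(x,y). Per-cell terms -P(x,y)·log₂P(x,y):
  X=0: 0.50000, 0.00000, 0.00000
  X=1: 0.29875, 0.47147, 0.29875
  X=2: 0.29875, 0.00000, 0.29875
  X=3: 0.29875, 0.29875, 0.19104
  (cells with P = 0 contribute 0)
Sum of the 12 terms: H(X,Y) = 2.9550 bits

Chain rule check:
  H(X) + H(Y|X) = 1.9329 + 1.0221 = 2.9550 bits
  H(X,Y) = 2.9550 bits
✓ Chain rule verified.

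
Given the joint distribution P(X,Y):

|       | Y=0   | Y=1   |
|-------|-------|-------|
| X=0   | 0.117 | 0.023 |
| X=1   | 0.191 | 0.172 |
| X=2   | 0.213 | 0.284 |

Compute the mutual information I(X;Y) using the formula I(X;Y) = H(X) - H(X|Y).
0.0566 bits

I(X;Y) = H(X) - H(X|Y)

Marginal of X (row sums):
  P(X=0) = 0.117 + 0.023 = 0.140
  P(X=1) = 0.191 + 0.172 = 0.363
  P(X=2) = 0.213 + 0.284 = 0.497
H(X) = -[0.140·log₂(0.140) + 0.363·log₂(0.363) + 0.497·log₂(0.497)]
  = 0.39711 + 0.53069 + 0.50132 = 1.42912 bits

Marginal of Y (column sums):
  P(Y=0) = 0.117 + 0.191 + 0.213 = 0.521
  P(Y=1) = 0.023 + 0.172 + 0.284 = 0.479
H(X|Y) = Σ_y P(y)·H(X|Y=y):
  Y=0: P(Y=0) = 0.521, P(X|Y=0) = (117/521, 191/521, 213/521) → H(X|Y=0) = 1.54219
  Y=1: P(Y=1) = 0.479, P(X|Y=1) = (23/479, 172/479, 284/479) → H(X|Y=1) = 1.18804
H(X|Y) = 0.521·1.54219 + 0.479·1.18804 = 1.37255 bits

I(X;Y) = H(X) - H(X|Y) = 1.42912 - 1.37255 = 0.0566 bits

Cross-check via I(X;Y) = H(X) + H(Y) - H(X,Y): computing H(Y) from the column sums and H(X,Y) from the 6 cells in the same way gives H(Y) = 0.99873 bits and H(X,Y) = 2.37128 bits, so
I(X;Y) = 1.42912 + 0.99873 - 2.37128 = 0.0566 bits ✓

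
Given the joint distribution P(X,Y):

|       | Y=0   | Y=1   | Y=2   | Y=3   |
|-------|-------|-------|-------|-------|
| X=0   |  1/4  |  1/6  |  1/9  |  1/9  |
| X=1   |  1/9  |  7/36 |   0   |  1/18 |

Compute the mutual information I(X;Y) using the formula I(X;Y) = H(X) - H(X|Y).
0.1094 bits

I(X;Y) = H(X) - H(X|Y)

Marginal of X (row sums):
  P(X=0) = 1/4 + 1/6 + 1/9 + 1/9 = 23/36
  P(X=1) = 1/9 + 7/36 + 0 + 1/18 = 13/36
H(X) = -[(23/36)·log₂(23/36) + (13/36)·log₂(13/36)]
  = 0.4130 + 0.5306 = 0.9436 bits

Marginal of Y (column sums):
  P(Y=0) = 1/4 + 1/9 = 13/36
  P(Y=1) = 1/6 + 7/36 = 13/36
  P(Y=2) = 1/9 + 0 = 1/9
  P(Y=3) = 1/9 + 1/18 = 1/6
H(X|Y) = Σ_y P(y)·H(X|Y=y):
  Y=0: P(Y=0) = 13/36, P(X|Y=0) = (9/13, 4/13) → H(X|Y=0) = 0.8905
  Y=1: P(Y=1) = 13/36, P(X|Y=1) = (6/13, 7/13) → H(X|Y=1) = 0.9957
  Y=2: P(Y=2) = 1/9, P(X|Y=2) = (1, 0) → H(X|Y=2) = 0.0000
  Y=3: P(Y=3) = 1/6, P(X|Y=3) = (2/3, 1/3) → H(X|Y=3) = 0.9183
H(X|Y) = (13/36)·0.8905 + (13/36)·0.9957 + (1/9)·0.0000 + (1/6)·0.9183 = 0.8342 bits

I(X;Y) = H(X) - H(X|Y) = 0.9436 - 0.8342 = 0.1094 bits

Cross-check via I(X;Y) = H(X) + H(Y) - H(X,Y): computing H(Y) from the column sums and H(X,Y) from the 8 cells in the same way gives H(Y) = 1.8443 bits and H(X,Y) = 2.6785 bits, so
I(X;Y) = 0.9436 + 1.8443 - 2.6785 = 0.1094 bits ✓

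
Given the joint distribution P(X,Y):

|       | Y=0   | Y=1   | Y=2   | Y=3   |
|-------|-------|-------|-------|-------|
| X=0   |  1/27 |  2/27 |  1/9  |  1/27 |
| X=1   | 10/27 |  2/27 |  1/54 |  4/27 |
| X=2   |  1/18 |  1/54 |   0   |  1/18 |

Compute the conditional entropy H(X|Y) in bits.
1.0542 bits

H(X|Y) = H(X,Y) - H(Y)

H(X,Y) = -Σ_{x,y} P(x,y) log₂ P(x,y). Per-cell terms -P(x,y)·log₂P(x,y):
  X=0: 0.17610694, 0.27813981, 0.35221389, 0.17610694
  X=1: 0.53072571, 0.27813981, 0.10657199, 0.40813148
  X=2: 0.23166250, 0.10657199, 0.00000000, 0.23166250
  (cells with P = 0 contribute 0)
Sum of the 12 terms: H(X,Y) = 2.8760336 bits

Marginal of Y (column sums):
  P(Y=0) = 1/27 + 10/27 + 1/18 = 25/54
  P(Y=1) = 2/27 + 2/27 + 1/54 = 1/6
  P(Y=2) = 1/9 + 1/54 + 0 = 7/54
  P(Y=3) = 1/27 + 4/27 + 1/18 = 13/54
H(Y) = -[(25/54)·log₂(25/54) + (1/6)·log₂(1/6) + (7/54)·log₂(7/54) + (13/54)·log₂(13/54)]
  = 0.51436635 + 0.43082708 + 0.38208756 + 0.49458928 = 1.8218703 bits

H(X|Y) = H(X,Y) - H(Y) = 2.8760336 - 1.8218703 = 1.0542 bits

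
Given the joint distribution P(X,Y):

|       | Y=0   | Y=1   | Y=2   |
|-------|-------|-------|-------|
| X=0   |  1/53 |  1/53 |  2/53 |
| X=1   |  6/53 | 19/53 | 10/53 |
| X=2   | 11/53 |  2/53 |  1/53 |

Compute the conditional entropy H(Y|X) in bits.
1.3082 bits

H(Y|X) = H(X,Y) - H(X)

H(X,Y) = -Σ_{x,y} P(x,y) log₂ P(x,y). Per-cell terms -P(x,y)·log₂P(x,y):
  X=0: 0.10807, 0.10807, 0.17841
  X=1: 0.35581, 0.53056, 0.45396
  X=2: 0.47082, 0.17841, 0.10807
Sum of the 9 terms: H(X,Y) = 2.4922 bits

Marginal of X (row sums):
  P(X=0) = 1/53 + 1/53 + 2/53 = 4/53
  P(X=1) = 6/53 + 19/53 + 10/53 = 35/53
  P(X=2) = 11/53 + 2/53 + 1/53 = 14/53
H(X) = -[(4/53)·log₂(4/53) + (35/53)·log₂(35/53) + (14/53)·log₂(14/53)]
  = 0.28135 + 0.39533 + 0.50732 = 1.1840 bits

H(Y|X) = H(X,Y) - H(X) = 2.4922 - 1.1840 = 1.3082 bits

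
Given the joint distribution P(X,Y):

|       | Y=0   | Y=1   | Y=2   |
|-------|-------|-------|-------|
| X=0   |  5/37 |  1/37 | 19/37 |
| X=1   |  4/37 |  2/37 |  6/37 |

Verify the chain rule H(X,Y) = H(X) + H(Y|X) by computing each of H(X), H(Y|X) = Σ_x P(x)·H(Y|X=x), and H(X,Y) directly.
H(X) = 0.9090 bits, H(Y|X) = 1.1158 bits, H(X,Y) = 2.0249 bits

Marginal of X (row sums):
  P(X=0) = 5/37 + 1/37 + 19/37 = 25/37
  P(X=1) = 4/37 + 2/37 + 6/37 = 12/37
H(X) = -[(25/37)·log₂(25/37) + (12/37)·log₂(12/37)]
  = 0.38216 + 0.52686 = 0.9090 bits

H(Y|X) = Σ_x P(x)·H(Y|X=x):
  X=0: P(X=0) = 25/37, P(Y|X=0) = (1/5, 1/25, 19/25) → H(Y|X=0) = 0.95105
  X=1: P(X=1) = 12/37, P(Y|X=1) = (1/3, 1/6, 1/2) → H(Y|X=1) = 1.45915
H(Y|X) = (25/37)·0.95105 + (12/37)·1.45915 = 1.1158 bits

H(X,Y) = -Σ_{x,y} P(x,y) log₂ P(x,y). Per-cell terms -P(x,y)·log₂P(x,y):
  X=0: 0.39021, 0.14080, 0.49376
  X=1: 0.34697, 0.22754, 0.42559
Sum of the 6 terms: H(X,Y) = 2.0249 bits

Chain rule check:
  H(X) + H(Y|X) = 0.9090 + 1.1158 = 2.0248 bits
  H(X,Y) = 2.0249 bits
✓ Chain rule verified (Δ = 0.0001 is 4-dp rounding noise: each of the three values was rounded independently).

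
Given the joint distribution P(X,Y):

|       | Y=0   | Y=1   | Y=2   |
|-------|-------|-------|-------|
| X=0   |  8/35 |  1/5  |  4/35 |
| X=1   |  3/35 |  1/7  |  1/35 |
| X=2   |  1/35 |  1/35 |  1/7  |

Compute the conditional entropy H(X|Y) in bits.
1.2777 bits

H(X|Y) = H(X,Y) - H(Y)

H(X,Y) = -Σ_{x,y} P(x,y) log₂ P(x,y). Per-cell terms -P(x,y)·log₂P(x,y):
  X=0: 0.48669, 0.46439, 0.35763
  X=1: 0.30380, 0.40105, 0.14655
  X=2: 0.14655, 0.14655, 0.40105
Sum of the 9 terms: H(X,Y) = 2.8543 bits

Marginal of Y (column sums):
  P(Y=0) = 8/35 + 3/35 + 1/35 = 12/35
  P(Y=1) = 1/5 + 1/7 + 1/35 = 13/35
  P(Y=2) = 4/35 + 1/35 + 1/7 = 2/7
H(Y) = -[(12/35)·log₂(12/35) + (13/35)·log₂(13/35) + (2/7)·log₂(2/7)]
  = 0.52948 + 0.53071 + 0.51639 = 1.5766 bits

H(X|Y) = H(X,Y) - H(Y) = 2.8543 - 1.5766 = 1.2777 bits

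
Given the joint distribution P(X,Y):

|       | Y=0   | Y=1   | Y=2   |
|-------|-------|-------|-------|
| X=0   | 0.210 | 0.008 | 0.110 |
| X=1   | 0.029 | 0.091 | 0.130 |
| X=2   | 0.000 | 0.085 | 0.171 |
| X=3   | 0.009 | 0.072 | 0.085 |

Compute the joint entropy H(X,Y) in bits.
3.0990 bits

H(X,Y) = -Σ_{x,y} P(x,y) log₂ P(x,y). Per-cell terms -P(x,y)·log₂P(x,y):
  X=0: 0.4728, 0.0557, 0.3503
  X=1: 0.1481, 0.3147, 0.3826
  X=2: 0.0000, 0.3023, 0.4357
  X=3: 0.0612, 0.2733, 0.3023
  (cells with P = 0 contribute 0)
Sum of the 12 terms: H(X,Y) = 3.0990 bits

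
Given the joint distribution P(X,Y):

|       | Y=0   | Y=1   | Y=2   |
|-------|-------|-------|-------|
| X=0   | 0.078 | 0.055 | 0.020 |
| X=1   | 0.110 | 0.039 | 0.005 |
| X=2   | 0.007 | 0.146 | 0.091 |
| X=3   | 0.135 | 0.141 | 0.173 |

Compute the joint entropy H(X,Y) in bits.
3.1976 bits

H(X,Y) = -Σ_{x,y} P(x,y) log₂ P(x,y). Per-cell terms -P(x,y)·log₂P(x,y):
  X=0: 0.2871, 0.2301, 0.1129
  X=1: 0.3503, 0.1825, 0.0382
  X=2: 0.0501, 0.4053, 0.3147
  X=3: 0.3900, 0.3985, 0.4379
Sum of the 12 terms: H(X,Y) = 3.1976 bits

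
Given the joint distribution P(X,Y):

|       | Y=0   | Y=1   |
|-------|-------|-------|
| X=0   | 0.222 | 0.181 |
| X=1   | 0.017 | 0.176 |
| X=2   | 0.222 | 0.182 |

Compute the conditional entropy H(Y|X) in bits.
0.8841 bits

H(Y|X) = H(X,Y) - H(X)

H(X,Y) = -Σ_{x,y} P(x,y) log₂ P(x,y). Per-cell terms -P(x,y)·log₂P(x,y):
  X=0: 0.48204, 0.44633
  X=1: 0.09993, 0.44112
  X=2: 0.48204, 0.44735
Sum of the 6 terms: H(X,Y) = 2.3988 bits

Marginal of X (row sums):
  P(X=0) = 0.222 + 0.181 = 0.403
  P(X=1) = 0.017 + 0.176 = 0.193
  P(X=2) = 0.222 + 0.182 = 0.404
H(X) = -[0.403·log₂(0.403) + 0.193·log₂(0.193) + 0.404·log₂(0.404)]
  = 0.52839 + 0.45805 + 0.52826 = 1.5147 bits

H(Y|X) = H(X,Y) - H(X) = 2.3988 - 1.5147 = 0.8841 bits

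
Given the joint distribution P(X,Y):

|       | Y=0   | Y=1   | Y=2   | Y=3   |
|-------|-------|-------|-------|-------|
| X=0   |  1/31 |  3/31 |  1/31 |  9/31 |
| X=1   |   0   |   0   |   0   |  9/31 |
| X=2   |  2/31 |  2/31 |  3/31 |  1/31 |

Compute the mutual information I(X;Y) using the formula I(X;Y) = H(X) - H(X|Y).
0.4271 bits

I(X;Y) = H(X) - H(X|Y)

Marginal of X (row sums):
  P(X=0) = 1/31 + 3/31 + 1/31 + 9/31 = 14/31
  P(X=1) = 0 + 0 + 0 + 9/31 = 9/31
  P(X=2) = 2/31 + 2/31 + 3/31 + 1/31 = 8/31
H(X) = -[(14/31)·log₂(14/31) + (9/31)·log₂(9/31) + (8/31)·log₂(8/31)]
  = 0.51793 + 0.51801 + 0.50431 = 1.54025 bits

Marginal of Y (column sums):
  P(Y=0) = 1/31 + 0 + 2/31 = 3/31
  P(Y=1) = 3/31 + 0 + 2/31 = 5/31
  P(Y=2) = 1/31 + 0 + 3/31 = 4/31
  P(Y=3) = 9/31 + 9/31 + 1/31 = 19/31
H(X|Y) = Σ_y P(y)·H(X|Y=y):
  Y=0: P(Y=0) = 3/31, P(X|Y=0) = (1/3, 0, 2/3) → H(X|Y=0) = 0.91830
  Y=1: P(Y=1) = 5/31, P(X|Y=1) = (3/5, 0, 2/5) → H(X|Y=1) = 0.97095
  Y=2: P(Y=2) = 4/31, P(X|Y=2) = (1/4, 0, 3/4) → H(X|Y=2) = 0.81128
  Y=3: P(Y=3) = 19/31, P(X|Y=3) = (9/19, 9/19, 1/19) → H(X|Y=3) = 1.24484
H(X|Y) = (3/31)·0.91830 + (5/31)·0.97095 + (4/31)·0.81128 + (19/31)·1.24484 = 1.11312 bits

I(X;Y) = H(X) - H(X|Y) = 1.54025 - 1.11312 = 0.4271 bits

Cross-check via I(X;Y) = H(X) + H(Y) - H(X,Y): computing H(Y) from the column sums and H(X,Y) from the 12 cells in the same way gives H(Y) = 1.56468 bits and H(X,Y) = 2.67780 bits, so
I(X;Y) = 1.54025 + 1.56468 - 2.67780 = 0.4271 bits ✓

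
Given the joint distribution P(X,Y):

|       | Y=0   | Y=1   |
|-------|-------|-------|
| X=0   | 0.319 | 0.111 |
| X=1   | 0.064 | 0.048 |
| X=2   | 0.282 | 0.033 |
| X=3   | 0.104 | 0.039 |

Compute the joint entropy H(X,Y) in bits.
2.5415 bits

H(X,Y) = -Σ_{x,y} P(x,y) log₂ P(x,y). Per-cell terms -P(x,y)·log₂P(x,y):
  X=0: 0.52583, 0.35202
  X=1: 0.25381, 0.21028
  X=2: 0.51500, 0.16241
  X=3: 0.33960, 0.18253
Sum of the 8 terms: H(X,Y) = 2.5415 bits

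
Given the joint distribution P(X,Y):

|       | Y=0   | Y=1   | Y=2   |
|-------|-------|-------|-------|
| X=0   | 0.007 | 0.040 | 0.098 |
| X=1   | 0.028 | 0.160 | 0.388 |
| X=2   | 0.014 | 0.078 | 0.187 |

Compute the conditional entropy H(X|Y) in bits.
1.3762 bits

H(X|Y) = H(X,Y) - H(Y)

H(X,Y) = -Σ_{x,y} P(x,y) log₂ P(x,y). Per-cell terms -P(x,y)·log₂P(x,y):
  X=0: 0.0501, 0.1858, 0.3284
  X=1: 0.1444, 0.4230, 0.5300
  X=2: 0.0862, 0.2871, 0.4523
Sum of the 9 terms: H(X,Y) = 2.4873 bits

Marginal of Y (column sums):
  P(Y=0) = 0.007 + 0.028 + 0.014 = 0.049
  P(Y=1) = 0.040 + 0.160 + 0.078 = 0.278
  P(Y=2) = 0.098 + 0.388 + 0.187 = 0.673
H(Y) = -[0.049·log₂(0.049) + 0.278·log₂(0.278) + 0.673·log₂(0.673)]
  = 0.2132 + 0.5134 + 0.3845 = 1.1111 bits

H(X|Y) = H(X,Y) - H(Y) = 2.4873 - 1.1111 = 1.3762 bits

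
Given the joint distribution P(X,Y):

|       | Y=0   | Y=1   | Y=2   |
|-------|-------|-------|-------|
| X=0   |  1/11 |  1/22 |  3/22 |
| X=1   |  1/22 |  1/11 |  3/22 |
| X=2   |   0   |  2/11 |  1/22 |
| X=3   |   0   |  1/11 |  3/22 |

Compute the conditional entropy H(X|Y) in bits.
1.7381 bits

H(X|Y) = H(X,Y) - H(Y)

H(X,Y) = -Σ_{x,y} P(x,y) log₂ P(x,y). Per-cell terms -P(x,y)·log₂P(x,y):
  X=0: 0.3144938, 0.2027014, 0.3919731
  X=1: 0.2027014, 0.3144938, 0.3919731
  X=2: 0.0000000, 0.4471694, 0.2027014
  X=3: 0.0000000, 0.3144938, 0.3919731
  (cells with P = 0 contribute 0)
Sum of the 12 terms: H(X,Y) = 3.174674 bits

Marginal of Y (column sums):
  P(Y=0) = 1/11 + 1/22 + 0 + 0 = 3/22
  P(Y=1) = 1/22 + 1/11 + 2/11 + 1/11 = 9/22
  P(Y=2) = 3/22 + 3/22 + 1/22 + 3/22 = 5/11
H(Y) = -[(3/22)·log₂(3/22) + (9/22)·log₂(9/22) + (5/11)·log₂(5/11)]
  = 0.3919731 + 0.5275254 + 0.5170471 = 1.436546 bits

H(X|Y) = H(X,Y) - H(Y) = 3.174674 - 1.436546 = 1.7381 bits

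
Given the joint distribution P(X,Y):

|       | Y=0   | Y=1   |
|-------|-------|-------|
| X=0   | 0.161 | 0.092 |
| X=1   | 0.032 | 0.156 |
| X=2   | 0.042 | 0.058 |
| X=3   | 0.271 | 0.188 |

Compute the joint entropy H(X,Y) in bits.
2.7121 bits

H(X,Y) = -Σ_{x,y} P(x,y) log₂ P(x,y). Per-cell terms -P(x,y)·log₂P(x,y):
  X=0: 0.4242, 0.3167
  X=1: 0.1589, 0.4181
  X=2: 0.1921, 0.2383
  X=3: 0.5105, 0.4533
Sum of the 8 terms: H(X,Y) = 2.7121 bits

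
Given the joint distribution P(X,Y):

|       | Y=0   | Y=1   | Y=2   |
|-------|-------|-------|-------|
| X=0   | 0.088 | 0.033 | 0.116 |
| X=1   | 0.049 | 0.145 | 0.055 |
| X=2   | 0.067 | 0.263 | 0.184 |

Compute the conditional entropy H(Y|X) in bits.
1.4110 bits

H(Y|X) = H(X,Y) - H(X)

H(X,Y) = -Σ_{x,y} P(x,y) log₂ P(x,y). Per-cell terms -P(x,y)·log₂P(x,y):
  X=0: 0.30856, 0.16241, 0.36051
  X=1: 0.21320, 0.40395, 0.23014
  X=2: 0.26128, 0.50677, 0.44937
Sum of the 9 terms: H(X,Y) = 2.8962 bits

Marginal of X (row sums):
  P(X=0) = 0.088 + 0.033 + 0.116 = 0.237
  P(X=1) = 0.049 + 0.145 + 0.055 = 0.249
  P(X=2) = 0.067 + 0.263 + 0.184 = 0.514
H(X) = -[0.237·log₂(0.237) + 0.249·log₂(0.249) + 0.514·log₂(0.514)]
  = 0.49226 + 0.49944 + 0.49352 = 1.4852 bits

H(Y|X) = H(X,Y) - H(X) = 2.8962 - 1.4852 = 1.4110 bits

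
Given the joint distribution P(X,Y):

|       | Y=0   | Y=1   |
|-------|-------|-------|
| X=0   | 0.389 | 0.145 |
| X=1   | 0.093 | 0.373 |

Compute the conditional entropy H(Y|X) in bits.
0.7865 bits

H(Y|X) = H(X,Y) - H(X)

H(X,Y) = -Σ_{x,y} P(x,y) log₂ P(x,y). Per-cell terms -P(x,y)·log₂P(x,y):
  X=0: 0.52988, 0.40395
  X=1: 0.31868, 0.53069
Sum of the 4 terms: H(X,Y) = 1.7832 bits

Marginal of X (row sums):
  P(X=0) = 0.389 + 0.145 = 0.534
  P(X=1) = 0.093 + 0.373 = 0.466
H(X) = -[0.534·log₂(0.534) + 0.466·log₂(0.466)]
  = 0.48332 + 0.51334 = 0.9967 bits

H(Y|X) = H(X,Y) - H(X) = 1.7832 - 0.9967 = 0.7865 bits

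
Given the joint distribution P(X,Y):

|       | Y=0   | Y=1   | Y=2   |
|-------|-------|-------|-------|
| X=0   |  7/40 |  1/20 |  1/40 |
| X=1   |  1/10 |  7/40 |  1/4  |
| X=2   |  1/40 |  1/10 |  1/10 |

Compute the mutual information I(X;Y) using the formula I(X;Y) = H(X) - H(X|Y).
0.1921 bits

I(X;Y) = H(X) - H(X|Y)

Marginal of X (row sums):
  P(X=0) = 7/40 + 1/20 + 1/40 = 1/4
  P(X=1) = 1/10 + 7/40 + 1/4 = 21/40
  P(X=2) = 1/40 + 1/10 + 1/10 = 9/40
H(X) = -[(1/4)·log₂(1/4) + (21/40)·log₂(21/40) + (9/40)·log₂(9/40)]
  = 0.50000 + 0.48805 + 0.48420 = 1.47225 bits

Marginal of Y (column sums):
  P(Y=0) = 7/40 + 1/10 + 1/40 = 3/10
  P(Y=1) = 1/20 + 7/40 + 1/10 = 13/40
  P(Y=2) = 1/40 + 1/4 + 1/10 = 3/8
H(X|Y) = Σ_y P(y)·H(X|Y=y):
  Y=0: P(Y=0) = 3/10, P(X|Y=0) = (7/12, 1/3, 1/12) → H(X|Y=0) = 1.28067
  Y=1: P(Y=1) = 13/40, P(X|Y=1) = (2/13, 7/13, 4/13) → H(X|Y=1) = 1.41956
  Y=2: P(Y=2) = 3/8, P(X|Y=2) = (1/15, 2/3, 4/15) → H(X|Y=2) = 1.15894
H(X|Y) = (3/10)·1.28067 + (13/40)·1.41956 + (3/8)·1.15894 = 1.28016 bits

I(X;Y) = H(X) - H(X|Y) = 1.47225 - 1.28016 = 0.1921 bits

Cross-check via I(X;Y) = H(X) + H(Y) - H(X,Y): computing H(Y) from the column sums and H(X,Y) from the 9 cells in the same way gives H(Y) = 1.57871 bits and H(X,Y) = 2.85887 bits, so
I(X;Y) = 1.47225 + 1.57871 - 2.85887 = 0.1921 bits ✓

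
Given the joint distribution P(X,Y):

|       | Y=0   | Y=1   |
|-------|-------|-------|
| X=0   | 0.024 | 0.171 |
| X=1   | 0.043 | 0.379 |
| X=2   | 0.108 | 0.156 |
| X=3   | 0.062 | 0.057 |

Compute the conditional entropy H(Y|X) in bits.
0.6819 bits

H(Y|X) = H(X,Y) - H(X)

H(X,Y) = -Σ_{x,y} P(x,y) log₂ P(x,y). Per-cell terms -P(x,y)·log₂P(x,y):
  X=0: 0.1291, 0.4357
  X=1: 0.1952, 0.5305
  X=2: 0.3468, 0.4181
  X=3: 0.2487, 0.2356
Sum of the 8 terms: H(X,Y) = 2.5397 bits

Marginal of X (row sums):
  P(X=0) = 0.024 + 0.171 = 0.195
  P(X=1) = 0.043 + 0.379 = 0.422
  P(X=2) = 0.108 + 0.156 = 0.264
  P(X=3) = 0.062 + 0.057 = 0.119
H(X) = -[0.195·log₂(0.195) + 0.422·log₂(0.422) + 0.264·log₂(0.264) + 0.119·log₂(0.119)]
  = 0.4599 + 0.5253 + 0.5072 + 0.3654 = 1.8578 bits

H(Y|X) = H(X,Y) - H(X) = 2.5397 - 1.8578 = 0.6819 bits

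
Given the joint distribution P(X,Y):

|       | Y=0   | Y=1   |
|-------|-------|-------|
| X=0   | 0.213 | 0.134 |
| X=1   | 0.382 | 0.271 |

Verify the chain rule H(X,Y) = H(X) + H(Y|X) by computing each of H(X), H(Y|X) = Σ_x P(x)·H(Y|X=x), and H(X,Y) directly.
H(X) = 0.9314 bits, H(Y|X) = 0.9732 bits, H(X,Y) = 1.9046 bits

Marginal of X (row sums):
  P(X=0) = 0.213 + 0.134 = 0.347
  P(X=1) = 0.382 + 0.271 = 0.653
H(X) = -[0.347·log₂(0.347) + 0.653·log₂(0.653)]
  = 0.52987 + 0.40149 = 0.9314 bits

H(Y|X) = Σ_x P(x)·H(Y|X=x):
  X=0: P(X=0) = 0.347, P(Y|X=0) = (213/347, 134/347) → H(Y|X=0) = 0.96228
  X=1: P(X=1) = 0.653, P(Y|X=1) = (382/653, 271/653) → H(Y|X=1) = 0.97906
H(Y|X) = 0.347·0.96228 + 0.653·0.97906 = 0.9732 bits

H(X,Y) = -Σ_{x,y} P(x,y) log₂ P(x,y). Per-cell terms -P(x,y)·log₂P(x,y):
  X=0: 0.47522, 0.38856
  X=1: 0.53035, 0.51047
Sum of the 4 terms: H(X,Y) = 1.9046 bits

Chain rule check:
  H(X) + H(Y|X) = 0.9314 + 0.9732 = 1.9046 bits
  H(X,Y) = 1.9046 bits
✓ Chain rule verified.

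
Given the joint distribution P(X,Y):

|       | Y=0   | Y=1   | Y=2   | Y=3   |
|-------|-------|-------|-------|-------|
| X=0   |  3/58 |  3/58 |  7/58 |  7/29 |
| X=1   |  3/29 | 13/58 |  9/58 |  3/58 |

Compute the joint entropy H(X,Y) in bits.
2.7655 bits

H(X,Y) = -Σ_{x,y} P(x,y) log₂ P(x,y). Per-cell terms -P(x,y)·log₂P(x,y):
  X=0: 0.2210, 0.2210, 0.3682, 0.4950
  X=1: 0.3386, 0.4836, 0.4171, 0.2210
Sum of the 8 terms: H(X,Y) = 2.7655 bits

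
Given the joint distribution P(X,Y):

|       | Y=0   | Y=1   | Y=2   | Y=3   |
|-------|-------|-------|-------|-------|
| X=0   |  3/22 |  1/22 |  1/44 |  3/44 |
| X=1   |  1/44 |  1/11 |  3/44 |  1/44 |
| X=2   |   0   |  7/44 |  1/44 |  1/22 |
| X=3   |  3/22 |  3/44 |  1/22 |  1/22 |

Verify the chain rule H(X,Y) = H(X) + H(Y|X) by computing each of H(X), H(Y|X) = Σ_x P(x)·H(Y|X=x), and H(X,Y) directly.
H(X) = 1.9850 bits, H(Y|X) = 1.6350 bits, H(X,Y) = 3.6200 bits

Marginal of X (row sums):
  P(X=0) = 3/22 + 1/22 + 1/44 + 3/44 = 3/11
  P(X=1) = 1/44 + 1/11 + 3/44 + 1/44 = 9/44
  P(X=2) = 0 + 7/44 + 1/44 + 1/22 = 5/22
  P(X=3) = 3/22 + 3/44 + 1/22 + 1/22 = 13/44
H(X) = -[(3/11)·log₂(3/11) + (9/44)·log₂(9/44) + (5/22)·log₂(5/22) + (13/44)·log₂(13/44)]
  = 0.51122 + 0.46831 + 0.48580 + 0.51970 = 1.9850 bits

H(Y|X) = Σ_x P(x)·H(Y|X=x):
  X=0: P(X=0) = 3/11, P(Y|X=0) = (1/2, 1/6, 1/12, 1/4) → H(Y|X=0) = 1.72957
  X=1: P(X=1) = 9/44, P(Y|X=1) = (1/9, 4/9, 1/3, 1/9) → H(Y|X=1) = 1.75272
  X=2: P(X=2) = 5/22, P(Y|X=2) = (0, 7/10, 1/10, 1/5) → H(Y|X=2) = 1.15678
  X=3: P(X=3) = 13/44, P(Y|X=3) = (6/13, 3/13, 2/13, 2/13) → H(Y|X=3) = 1.83393
H(Y|X) = (3/11)·1.72957 + (9/44)·1.75272 + (5/22)·1.15678 + (13/44)·1.83393 = 1.6350 bits

H(X,Y) = -Σ_{x,y} P(x,y) log₂ P(x,y). Per-cell terms -P(x,y)·log₂P(x,y):
  X=0: 0.39197, 0.20270, 0.12408, 0.26417
  X=1: 0.12408, 0.31449, 0.26417, 0.12408
  X=2: 0.00000, 0.42192, 0.12408, 0.20270
  X=3: 0.39197, 0.26417, 0.20270, 0.20270
  (cells with P = 0 contribute 0)
Sum of the 16 terms: H(X,Y) = 3.6200 bits

Chain rule check:
  H(X) + H(Y|X) = 1.9850 + 1.6350 = 3.6200 bits
  H(X,Y) = 3.6200 bits
✓ Chain rule verified.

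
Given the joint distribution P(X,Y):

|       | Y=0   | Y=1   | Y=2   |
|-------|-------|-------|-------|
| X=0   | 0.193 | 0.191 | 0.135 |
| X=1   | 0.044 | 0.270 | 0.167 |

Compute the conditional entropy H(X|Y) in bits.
0.9148 bits

H(X|Y) = H(X,Y) - H(Y)

H(X,Y) = -Σ_{x,y} P(x,y) log₂ P(x,y). Per-cell terms -P(x,y)·log₂P(x,y):
  X=0: 0.45805, 0.45618, 0.39001
  X=1: 0.19828, 0.51002, 0.43121
Sum of the 6 terms: H(X,Y) = 2.44375 bits

Marginal of Y (column sums):
  P(Y=0) = 0.193 + 0.044 = 0.237
  P(Y=1) = 0.191 + 0.270 = 0.461
  P(Y=2) = 0.135 + 0.167 = 0.302
H(Y) = -[0.237·log₂(0.237) + 0.461·log₂(0.461) + 0.302·log₂(0.302)]
  = 0.49226 + 0.51501 + 0.52167 = 1.52894 bits

H(X|Y) = H(X,Y) - H(Y) = 2.44375 - 1.52894 = 0.9148 bits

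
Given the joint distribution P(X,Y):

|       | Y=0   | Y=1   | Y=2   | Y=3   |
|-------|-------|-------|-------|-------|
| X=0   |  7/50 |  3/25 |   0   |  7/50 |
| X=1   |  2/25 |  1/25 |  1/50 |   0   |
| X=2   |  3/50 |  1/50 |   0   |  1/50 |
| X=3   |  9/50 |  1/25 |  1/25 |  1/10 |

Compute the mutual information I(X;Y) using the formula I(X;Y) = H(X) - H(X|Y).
0.1637 bits

I(X;Y) = H(X) - H(X|Y)

Marginal of X (row sums):
  P(X=0) = 7/50 + 3/25 + 0 + 7/50 = 2/5
  P(X=1) = 2/25 + 1/25 + 1/50 + 0 = 7/50
  P(X=2) = 3/50 + 1/50 + 0 + 1/50 = 1/10
  P(X=3) = 9/50 + 1/25 + 1/25 + 1/10 = 9/25
H(X) = -[(2/5)·log₂(2/5) + (7/50)·log₂(7/50) + (1/10)·log₂(1/10) + (9/25)·log₂(9/25)]
  = 0.5288 + 0.3971 + 0.3322 + 0.5306 = 1.7887 bits

Marginal of Y (column sums):
  P(Y=0) = 7/50 + 2/25 + 3/50 + 9/50 = 23/50
  P(Y=1) = 3/25 + 1/25 + 1/50 + 1/25 = 11/50
  P(Y=2) = 0 + 1/50 + 0 + 1/25 = 3/50
  P(Y=3) = 7/50 + 0 + 1/50 + 1/10 = 13/50
H(X|Y) = Σ_y P(y)·H(X|Y=y):
  Y=0: P(Y=0) = 23/50, P(X|Y=0) = (7/23, 4/23, 3/23, 9/23) → H(X|Y=0) = 1.8742
  Y=1: P(Y=1) = 11/50, P(X|Y=1) = (6/11, 2/11, 1/11, 2/11) → H(X|Y=1) = 1.6858
  Y=2: P(Y=2) = 3/50, P(X|Y=2) = (0, 1/3, 0, 2/3) → H(X|Y=2) = 0.9183
  Y=3: P(Y=3) = 13/50, P(X|Y=3) = (7/13, 0, 1/13, 5/13) → H(X|Y=3) = 1.2957
H(X|Y) = (23/50)·1.8742 + (11/50)·1.6858 + (3/50)·0.9183 + (13/50)·1.2957 = 1.6250 bits

I(X;Y) = H(X) - H(X|Y) = 1.7887 - 1.6250 = 0.1637 bits

Cross-check via I(X;Y) = H(X) + H(Y) - H(X,Y): computing H(Y) from the column sums and H(X,Y) from the 16 cells in the same way gives H(Y) = 1.7447 bits and H(X,Y) = 3.3697 bits, so
I(X;Y) = 1.7887 + 1.7447 - 3.3697 = 0.1637 bits ✓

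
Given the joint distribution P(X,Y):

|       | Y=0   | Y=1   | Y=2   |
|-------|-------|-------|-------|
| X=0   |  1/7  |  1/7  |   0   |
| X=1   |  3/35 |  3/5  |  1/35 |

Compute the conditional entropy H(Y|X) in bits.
0.8315 bits

H(Y|X) = H(X,Y) - H(X)

H(X,Y) = -Σ_{x,y} P(x,y) log₂ P(x,y). Per-cell terms -P(x,y)·log₂P(x,y):
  X=0: 0.40105, 0.40105, 0.00000
  X=1: 0.30380, 0.44218, 0.14655
  (cells with P = 0 contribute 0)
Sum of the 6 terms: H(X,Y) = 1.6946 bits

Marginal of X (row sums):
  P(X=0) = 1/7 + 1/7 + 0 = 2/7
  P(X=1) = 3/35 + 3/5 + 1/35 = 5/7
H(X) = -[(2/7)·log₂(2/7) + (5/7)·log₂(5/7)]
  = 0.51639 + 0.34673 = 0.8631 bits

H(Y|X) = H(X,Y) - H(X) = 1.6946 - 0.8631 = 0.8315 bits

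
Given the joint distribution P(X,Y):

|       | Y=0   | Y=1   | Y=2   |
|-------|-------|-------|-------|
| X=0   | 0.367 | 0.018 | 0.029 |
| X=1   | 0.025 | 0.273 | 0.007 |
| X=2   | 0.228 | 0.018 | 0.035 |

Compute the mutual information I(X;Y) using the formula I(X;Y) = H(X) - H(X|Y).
0.5483 bits

I(X;Y) = H(X) - H(X|Y)

Marginal of X (row sums):
  P(X=0) = 0.367 + 0.018 + 0.029 = 0.414
  P(X=1) = 0.025 + 0.273 + 0.007 = 0.305
  P(X=2) = 0.228 + 0.018 + 0.035 = 0.281
H(X) = -[0.414·log₂(0.414) + 0.305·log₂(0.305) + 0.281·log₂(0.281)]
  = 0.5267 + 0.5225 + 0.5146 = 1.5638 bits

Marginal of Y (column sums):
  P(Y=0) = 0.367 + 0.025 + 0.228 = 0.620
  P(Y=1) = 0.018 + 0.273 + 0.018 = 0.309
  P(Y=2) = 0.029 + 0.007 + 0.035 = 0.071
H(X|Y) = Σ_y P(y)·H(X|Y=y):
  Y=0: P(Y=0) = 0.620, P(X|Y=0) = (367/620, 5/124, 57/155) → H(X|Y=0) = 1.1653
  Y=1: P(Y=1) = 0.309, P(X|Y=1) = (6/103, 91/103, 6/103) → H(X|Y=1) = 0.6357
  Y=2: P(Y=2) = 0.071, P(X|Y=2) = (29/71, 7/71, 35/71) → H(X|Y=2) = 1.3602
H(X|Y) = 0.620·1.1653 + 0.309·0.6357 + 0.071·1.3602 = 1.0155 bits

I(X;Y) = H(X) - H(X|Y) = 1.5638 - 1.0155 = 0.5483 bits

Cross-check via I(X;Y) = H(X) + H(Y) - H(X,Y): computing H(Y) from the column sums and H(X,Y) from the 9 cells in the same way gives H(Y) = 1.2221 bits and H(X,Y) = 2.2376 bits, so
I(X;Y) = 1.5638 + 1.2221 - 2.2376 = 0.5483 bits ✓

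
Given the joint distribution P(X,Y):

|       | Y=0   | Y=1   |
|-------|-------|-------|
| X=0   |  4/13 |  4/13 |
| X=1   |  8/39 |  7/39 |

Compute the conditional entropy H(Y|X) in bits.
0.9988 bits

H(Y|X) = H(X,Y) - H(X)

H(X,Y) = -Σ_{x,y} P(x,y) log₂ P(x,y). Per-cell terms -P(x,y)·log₂P(x,y):
  X=0: 0.5232, 0.5232
  X=1: 0.4688, 0.4448
Sum of the 4 terms: H(X,Y) = 1.9600 bits

Marginal of X (row sums):
  P(X=0) = 4/13 + 4/13 = 8/13
  P(X=1) = 8/39 + 7/39 = 5/13
H(X) = -[(8/13)·log₂(8/13) + (5/13)·log₂(5/13)]
  = 0.4310 + 0.5302 = 0.9612 bits

H(Y|X) = H(X,Y) - H(X) = 1.9600 - 0.9612 = 0.9988 bits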